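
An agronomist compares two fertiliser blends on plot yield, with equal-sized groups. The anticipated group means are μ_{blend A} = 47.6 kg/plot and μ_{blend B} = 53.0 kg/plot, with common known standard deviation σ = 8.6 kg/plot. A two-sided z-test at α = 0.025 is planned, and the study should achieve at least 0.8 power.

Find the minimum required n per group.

n = 49 per group

Standardized effect: d = |μ_{blend A} − μ_{blend B}| / σ = |47.6 − 53.0| / 8.6 = 0.6279
Set Φ(δ − 2.241) = 0.8; then δ − 2.241 = Φ⁻¹(0.8) = 0.842, giving δ = 3.083.
(The Φ(−δ − z_{α/2}) term is vanishingly small for δ > 0 and is dropped in the standard sample-size formula.)
δ = d·√(n/2) ⇒ n = 2(δ/d)² = 2 × (3.083 / 0.6279)² = 48.22.
Round up to the next whole unit.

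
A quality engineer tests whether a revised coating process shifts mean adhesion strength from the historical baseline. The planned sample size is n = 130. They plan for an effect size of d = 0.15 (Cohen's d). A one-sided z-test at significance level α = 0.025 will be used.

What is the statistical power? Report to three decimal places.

Noncentrality parameter: δ = d·√n = 0.15 × √130 = 1.7103
One-sided α = 0.025 → critical value z_{0.025} = 1.960.
Power = P(Z > 1.960 − δ) = Φ(-0.250) = 0.4014.

Power ≈ 0.401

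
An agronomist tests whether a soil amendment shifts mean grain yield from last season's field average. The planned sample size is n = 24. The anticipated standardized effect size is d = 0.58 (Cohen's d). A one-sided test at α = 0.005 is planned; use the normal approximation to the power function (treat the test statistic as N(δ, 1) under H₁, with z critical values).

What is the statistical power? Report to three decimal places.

Noncentrality parameter: δ = d·√n = 0.58 × √24 = 2.8414
Critical value for a one-sided test at α = 0.005: z_α = 2.576.
Power = Φ(δ − 2.576) = Φ(0.266) = 0.6047.

Power ≈ 0.605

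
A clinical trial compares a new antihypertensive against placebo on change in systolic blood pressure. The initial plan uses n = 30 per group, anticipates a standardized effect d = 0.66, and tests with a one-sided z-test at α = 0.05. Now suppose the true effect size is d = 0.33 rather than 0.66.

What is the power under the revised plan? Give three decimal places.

With d = 0.33: δ = d·√(n/2) = 0.33 × √(30/2) = 1.2781. Critical value z_{0.05} = 1.645.
Revised power = P(Z > 1.645 − δ) = Φ(-0.367) = 0.3569.

Power ≈ 0.357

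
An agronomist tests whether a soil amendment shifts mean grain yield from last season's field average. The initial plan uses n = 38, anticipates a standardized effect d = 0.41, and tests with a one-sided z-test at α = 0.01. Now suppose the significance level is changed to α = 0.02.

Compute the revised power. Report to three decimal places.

Power ≈ 0.682

δ = d·√n = 0.41 × √38 = 2.5274 (unchanged). New critical value: z_{0.02} = 2.054.
Revised power = Φ(δ − 2.054) = Φ(0.474) = 0.6821.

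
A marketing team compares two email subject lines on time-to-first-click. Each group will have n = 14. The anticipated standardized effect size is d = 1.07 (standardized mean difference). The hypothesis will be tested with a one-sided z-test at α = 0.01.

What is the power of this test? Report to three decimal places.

Power ≈ 0.693

Noncentrality parameter: δ = d·√(n/2) = 1.07 × √(14/2) = 2.8310
Critical value for a one-sided test at α = 0.01: z_α = 2.326.
Power = Φ(δ − 2.326) = Φ(0.505) = 0.6931.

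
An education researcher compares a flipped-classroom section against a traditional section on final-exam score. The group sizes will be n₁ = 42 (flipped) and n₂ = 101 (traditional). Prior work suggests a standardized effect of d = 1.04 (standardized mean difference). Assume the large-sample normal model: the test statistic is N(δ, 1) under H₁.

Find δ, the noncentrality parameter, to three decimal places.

δ ≈ 5.664

δ = d / √(1/n₁ + 1/n₂) = 1.04 / √(1/42 + 1/101) = 5.6644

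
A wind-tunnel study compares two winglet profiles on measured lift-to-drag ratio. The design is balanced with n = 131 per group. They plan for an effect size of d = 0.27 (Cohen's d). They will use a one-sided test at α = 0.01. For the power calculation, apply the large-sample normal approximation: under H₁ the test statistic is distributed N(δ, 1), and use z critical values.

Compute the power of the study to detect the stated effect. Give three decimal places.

Power ≈ 0.444

Noncentrality parameter: δ = d·√(n/2) = 0.27 × √(131/2) = 2.1852
Critical value for a one-sided test at α = 0.01: z_α = 2.326.
Power = Φ(δ − 2.326) = Φ(-0.141) = 0.4439.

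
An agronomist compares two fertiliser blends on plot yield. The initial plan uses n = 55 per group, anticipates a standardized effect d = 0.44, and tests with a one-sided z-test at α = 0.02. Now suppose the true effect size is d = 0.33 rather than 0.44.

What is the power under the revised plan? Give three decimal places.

With d = 0.33: δ = d·√(n/2) = 0.33 × √(55/2) = 1.7305. Critical value z_{0.02} = 2.054.
Revised power = Φ(δ − 2.054) = Φ(-0.323) = 0.3733.

Power ≈ 0.373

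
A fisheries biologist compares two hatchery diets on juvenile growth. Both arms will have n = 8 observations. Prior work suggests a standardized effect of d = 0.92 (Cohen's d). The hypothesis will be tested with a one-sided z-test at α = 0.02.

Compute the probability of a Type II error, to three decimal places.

β ≈ 0.585

Noncentrality parameter: δ = d·√(n/2) = 0.92 × √(8/2) = 1.8400
Critical value for a one-sided test at α = 0.02: z_α = 2.054.
Power = Φ(δ − 2.054) = Φ(-0.214) = 0.4154.
Type II error: β = 1 − power = 1 − 0.4154 = 0.5846.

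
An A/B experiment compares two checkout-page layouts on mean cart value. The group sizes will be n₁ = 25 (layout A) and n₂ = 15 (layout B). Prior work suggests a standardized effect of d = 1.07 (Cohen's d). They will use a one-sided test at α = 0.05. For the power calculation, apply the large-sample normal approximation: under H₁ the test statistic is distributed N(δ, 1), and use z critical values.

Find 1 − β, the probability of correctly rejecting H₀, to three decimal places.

Noncentrality parameter: δ = d / √(1/n₁ + 1/n₂) = 1.07 / √(1/25 + 1/15) = 3.2762
One-sided α = 0.05 → critical value z_{0.05} = 1.645.
Power = P(Z > 1.645 − δ) = Φ(1.631) = 0.9486.

Power ≈ 0.949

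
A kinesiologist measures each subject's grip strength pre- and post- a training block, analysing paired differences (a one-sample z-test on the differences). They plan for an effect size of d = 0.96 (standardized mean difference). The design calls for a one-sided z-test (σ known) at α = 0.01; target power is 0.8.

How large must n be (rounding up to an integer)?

Set Φ(δ − 2.326) = 0.8; then δ − 2.326 = Φ⁻¹(0.8) = 0.842, giving δ = 3.168.
δ = d·√n ⇒ n = (δ/d)² = (3.168 / 0.96)² = 10.89.
Rounding up, n = 11.

n = 11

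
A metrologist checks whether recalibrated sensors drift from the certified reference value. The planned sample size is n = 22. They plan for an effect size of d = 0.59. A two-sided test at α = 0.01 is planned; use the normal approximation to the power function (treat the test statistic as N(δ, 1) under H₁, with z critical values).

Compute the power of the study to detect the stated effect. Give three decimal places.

Noncentrality parameter: δ = d·√n = 0.59 × √22 = 2.7673
Two-sided α = 0.01 → critical value z_{0.005} = 2.576.
Power = Φ(δ − 2.576) + Φ(−δ − 2.576) = Φ(0.192) + Φ(-5.343) = 0.5759 + 0.0000 = 0.5759.

Power ≈ 0.576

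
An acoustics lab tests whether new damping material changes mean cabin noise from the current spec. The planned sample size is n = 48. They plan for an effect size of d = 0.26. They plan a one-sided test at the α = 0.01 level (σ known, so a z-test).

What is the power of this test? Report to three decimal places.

Noncentrality parameter: δ = d·√n = 0.26 × √48 = 1.8013
Critical value for a one-sided test at α = 0.01: z_α = 2.326.
Power = P(Z > 2.326 − δ) = Φ(-0.525) = 0.2998.

Power ≈ 0.300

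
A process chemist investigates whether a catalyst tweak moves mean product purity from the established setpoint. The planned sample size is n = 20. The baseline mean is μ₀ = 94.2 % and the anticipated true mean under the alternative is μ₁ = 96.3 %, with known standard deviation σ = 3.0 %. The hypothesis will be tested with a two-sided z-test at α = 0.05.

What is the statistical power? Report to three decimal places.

Power ≈ 0.879

Standardized effect: d = |μ₁ − μ₀| / σ = |96.3 − 94.2| / 3.0 = 0.7000
Noncentrality parameter: δ = d·√n = 0.7000 × √20 = 3.1305
Two-sided α = 0.05 → critical value z_{0.025} = 1.960.
Power = Φ(δ − 1.960) + Φ(−δ − 1.960) = Φ(1.171) + Φ(-5.090) = 0.8791 + 0.0000 = 0.8791.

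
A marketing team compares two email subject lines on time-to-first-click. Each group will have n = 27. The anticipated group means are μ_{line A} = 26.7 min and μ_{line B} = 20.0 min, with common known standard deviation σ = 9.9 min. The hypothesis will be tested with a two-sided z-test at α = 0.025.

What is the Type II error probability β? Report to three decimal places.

Standardized effect: d = |μ_{line A} − μ_{line B}| / σ = |26.7 − 20.0| / 9.9 = 0.6768
Noncentrality parameter: δ = d·√(n/2) = 0.6768 × √(27/2) = 2.4866
Critical value for a two-sided test at α = 0.025: z_{α/2} = 2.241.
Power = Φ(δ − 2.241) + Φ(−δ − 2.241) = Φ(0.245) + Φ(-4.728) = 0.5968 + 0.0000 = 0.5969.
Type II error: β = 1 − power = 1 − 0.5969 = 0.4031.

β ≈ 0.403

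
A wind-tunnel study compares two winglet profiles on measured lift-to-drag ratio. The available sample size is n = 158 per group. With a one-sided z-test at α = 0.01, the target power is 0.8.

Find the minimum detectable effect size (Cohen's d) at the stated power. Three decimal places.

d ≈ 0.356

Required noncentrality: δ = z_{0.01} + z_{0.20} = 2.326 + 0.842 = 3.168.
δ = d·√(n/2) ⇒ d = δ/√(n/2) = 3.168/√(158/2) = 0.3564.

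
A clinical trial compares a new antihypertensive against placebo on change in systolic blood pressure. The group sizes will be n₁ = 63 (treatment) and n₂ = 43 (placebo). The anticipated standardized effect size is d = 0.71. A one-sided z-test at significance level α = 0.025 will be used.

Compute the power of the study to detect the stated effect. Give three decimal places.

Noncentrality parameter: λ = d / √(1/n₁ + 1/n₂) = 0.71 / √(1/63 + 1/43) = 3.5893
One-sided α = 0.025 → critical value z_{0.025} = 1.960.
Power = Φ(λ − 1.960) = Φ(1.629) = 0.9484.

Power ≈ 0.948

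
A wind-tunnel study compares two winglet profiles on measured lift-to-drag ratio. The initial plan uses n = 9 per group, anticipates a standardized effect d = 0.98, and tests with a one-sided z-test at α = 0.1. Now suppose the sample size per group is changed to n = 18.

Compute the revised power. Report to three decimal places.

Power ≈ 0.951

With n = 18 per group: δ = d·√(n/2) = 0.98 × √(18/2) = 2.9400. Critical value z_{0.1} = 1.282.
Revised power = Φ(δ − 1.282) = Φ(1.658) = 0.9514.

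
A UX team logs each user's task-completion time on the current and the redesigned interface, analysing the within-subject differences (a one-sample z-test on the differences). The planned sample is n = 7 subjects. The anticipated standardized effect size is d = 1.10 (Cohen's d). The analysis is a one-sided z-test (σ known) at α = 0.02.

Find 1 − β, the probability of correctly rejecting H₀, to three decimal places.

Power ≈ 0.804

Noncentrality parameter: δ = d·√n = 1.10 × √7 = 2.9103
Critical value for a one-sided test at α = 0.02: z_α = 2.054.
Power = Φ(δ − 2.054) = Φ(0.857) = 0.8042.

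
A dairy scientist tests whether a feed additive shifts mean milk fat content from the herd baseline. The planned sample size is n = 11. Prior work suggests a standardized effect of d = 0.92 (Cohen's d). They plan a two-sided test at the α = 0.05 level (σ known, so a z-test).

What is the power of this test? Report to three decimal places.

Power ≈ 0.862

Noncentrality parameter: λ = d·√n = 0.92 × √11 = 3.0513
Critical value for a two-sided test at α = 0.05: z_{α/2} = 1.960.
Power = Φ(λ − 1.960) + Φ(−λ − 1.960) = Φ(1.091) + Φ(-5.011) = 0.8624 + 0.0000 = 0.8624.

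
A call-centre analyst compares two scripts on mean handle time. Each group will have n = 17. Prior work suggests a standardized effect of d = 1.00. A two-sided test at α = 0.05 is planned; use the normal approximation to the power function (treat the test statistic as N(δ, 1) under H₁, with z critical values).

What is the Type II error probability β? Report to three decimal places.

β ≈ 0.170

Noncentrality parameter: λ = d·√(n/2) = 1.00 × √(17/2) = 2.9155
Two-sided α = 0.05 → critical value z_{0.025} = 1.960.
Power = Φ(λ − 1.960) + Φ(−λ − 1.960) = Φ(0.956) + Φ(-4.875) = 0.8303 + 0.0000 = 0.8303.
Type II error: β = 1 − power = 1 − 0.8303 = 0.1697.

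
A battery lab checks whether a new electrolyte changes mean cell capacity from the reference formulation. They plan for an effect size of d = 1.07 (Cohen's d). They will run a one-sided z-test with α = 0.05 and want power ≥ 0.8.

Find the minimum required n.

n = 6

For power 0.8 need Φ(δ − z_{0.05}) = 0.8, so δ = z_{0.05} + z_{0.20} = 1.645 + 0.842 = 2.486.
δ = d·√n ⇒ n = (δ/d)² = (2.486 / 1.07)² = 5.40.
Rounding up, n = 6.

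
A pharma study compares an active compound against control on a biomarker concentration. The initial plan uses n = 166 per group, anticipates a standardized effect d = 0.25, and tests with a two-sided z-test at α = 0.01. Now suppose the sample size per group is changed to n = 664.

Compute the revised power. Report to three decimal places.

With n = 664 per group: δ = d·√(n/2) = 0.25 × √(664/2) = 4.5552. Critical value z_{0.005} = 2.576.
Revised power = Φ(δ − 2.576) + Φ(−δ − 2.576) = Φ(1.979) + Φ(-7.131) = 0.9761 + 0.0000 = 0.9761.

Power ≈ 0.976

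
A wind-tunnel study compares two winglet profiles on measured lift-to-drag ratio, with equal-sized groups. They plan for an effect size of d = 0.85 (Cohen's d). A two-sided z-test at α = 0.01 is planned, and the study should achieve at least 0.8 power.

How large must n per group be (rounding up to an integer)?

n = 33 per group

For power 0.8 need Φ(δ − z_{0.005}) = 0.8, so δ = z_{0.005} + z_{0.20} = 2.576 + 0.842 = 3.417.
(Ignoring the negligible lower-tail rejection probability gives the usual closed-form inversion.)
δ = d·√(n/2) ⇒ n = 2(δ/d)² = 2 × (3.417 / 0.85)² = 32.33.
Round up to the next whole unit.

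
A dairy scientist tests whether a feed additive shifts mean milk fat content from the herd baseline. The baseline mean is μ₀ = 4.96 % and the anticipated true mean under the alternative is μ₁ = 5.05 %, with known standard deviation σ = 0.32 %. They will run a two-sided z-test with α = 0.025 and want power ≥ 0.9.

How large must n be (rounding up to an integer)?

Standardized effect: d = |μ₁ − μ₀| / σ = |5.05 − 4.96| / 0.32 = 0.2812
For power 0.9 need Φ(δ − z_{0.0125}) = 0.9, so δ = z_{0.0125} + z_{0.10} = 2.241 + 1.282 = 3.523.
(Ignoring the negligible lower-tail rejection probability gives the usual closed-form inversion.)
δ = d·√n ⇒ n = (δ/d)² = (3.523 / 0.2812)² = 156.90.
Rounding up, n = 157.

n = 157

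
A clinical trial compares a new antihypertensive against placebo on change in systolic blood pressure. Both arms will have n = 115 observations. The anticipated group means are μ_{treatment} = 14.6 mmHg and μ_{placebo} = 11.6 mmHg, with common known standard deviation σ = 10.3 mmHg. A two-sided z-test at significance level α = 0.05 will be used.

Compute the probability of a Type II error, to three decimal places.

β ≈ 0.402

Standardized effect: d = |μ_{treatment} − μ_{placebo}| / σ = |14.6 − 11.6| / 10.3 = 0.2913
Noncentrality parameter: δ = d·√(n/2) = 0.2913 × √(115/2) = 2.2086
Two-sided α = 0.05 → critical value z_{0.025} = 1.960.
Power = Φ(δ − 1.960) + Φ(−δ − 1.960) = Φ(0.249) + Φ(-4.169) = 0.5982 + 0.0000 = 0.5982.
Type II error: β = 1 − power = 1 − 0.5982 = 0.4018.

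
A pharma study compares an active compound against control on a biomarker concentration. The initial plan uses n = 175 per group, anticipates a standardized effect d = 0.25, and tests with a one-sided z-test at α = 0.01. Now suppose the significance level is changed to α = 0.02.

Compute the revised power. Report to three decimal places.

δ = d·√(n/2) = 0.25 × √(175/2) = 2.3385 (unchanged). New critical value: z_{0.02} = 2.054.
Revised power = Φ(δ − 2.054) = Φ(0.285) = 0.6121.

Power ≈ 0.612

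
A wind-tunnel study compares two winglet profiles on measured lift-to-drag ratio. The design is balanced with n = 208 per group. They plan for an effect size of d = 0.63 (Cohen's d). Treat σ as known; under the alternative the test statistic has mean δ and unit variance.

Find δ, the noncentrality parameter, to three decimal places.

δ = d·√(n/2) = 0.63 × √(208/2) = 6.4248

δ ≈ 6.425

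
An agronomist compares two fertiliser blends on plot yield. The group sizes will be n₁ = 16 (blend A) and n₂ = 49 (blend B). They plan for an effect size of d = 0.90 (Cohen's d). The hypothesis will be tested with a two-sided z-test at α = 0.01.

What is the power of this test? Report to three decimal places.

Power ≈ 0.709

Noncentrality parameter: λ = d / √(1/n₁ + 1/n₂) = 0.90 / √(1/16 + 1/49) = 3.1257
Critical value for a two-sided test at α = 0.01: z_{α/2} = 2.576.
Power = Φ(λ − 2.576) + Φ(−λ − 2.576) = Φ(0.550) + Φ(-5.702) = 0.7088 + 0.0000 = 0.7088.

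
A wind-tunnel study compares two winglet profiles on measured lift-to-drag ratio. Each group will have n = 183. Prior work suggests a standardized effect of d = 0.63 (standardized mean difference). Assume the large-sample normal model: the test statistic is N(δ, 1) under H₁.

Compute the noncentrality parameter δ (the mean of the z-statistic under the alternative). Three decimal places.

δ ≈ 6.026

The noncentrality parameter scales effect size by the design's sample-size factor: δ = d·√(n/2) = 0.63 × √(183/2) = 6.0263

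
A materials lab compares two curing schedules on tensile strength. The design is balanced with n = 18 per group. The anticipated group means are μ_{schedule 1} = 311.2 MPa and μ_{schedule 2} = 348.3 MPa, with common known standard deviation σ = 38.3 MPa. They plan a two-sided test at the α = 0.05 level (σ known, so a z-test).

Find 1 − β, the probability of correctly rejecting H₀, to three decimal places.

Power ≈ 0.828

Standardized effect: d = |μ_{schedule 1} − μ_{schedule 2}| / σ = |311.2 − 348.3| / 38.3 = 0.9687
Noncentrality parameter: λ = d·√(n/2) = 0.9687 × √(18/2) = 2.9060
Critical value for a two-sided test at α = 0.05: z_{α/2} = 1.960.
Power = Φ(λ − 1.960) + Φ(−λ − 1.960) = Φ(0.946) + Φ(-4.866) = 0.8279 + 0.0000 = 0.8279.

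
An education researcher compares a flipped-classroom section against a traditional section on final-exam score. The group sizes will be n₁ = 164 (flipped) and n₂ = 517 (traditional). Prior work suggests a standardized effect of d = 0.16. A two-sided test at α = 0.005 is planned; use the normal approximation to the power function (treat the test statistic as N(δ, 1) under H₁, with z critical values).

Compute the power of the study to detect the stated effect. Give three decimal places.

Power ≈ 0.153

Noncentrality parameter: δ = d / √(1/n₁ + 1/n₂) = 0.16 / √(1/164 + 1/517) = 1.7853
Two-sided α = 0.005 → critical value z_{0.0025} = 2.807.
Power = Φ(δ − 2.807) + Φ(−δ − 2.807) = Φ(-1.022) + Φ(-4.592) = 0.1535 + 0.0000 = 0.1535.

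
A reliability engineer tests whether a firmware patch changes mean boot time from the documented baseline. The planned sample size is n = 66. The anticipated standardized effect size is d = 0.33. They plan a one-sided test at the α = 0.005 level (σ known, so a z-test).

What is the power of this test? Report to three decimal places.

Noncentrality parameter: δ = d·√n = 0.33 × √66 = 2.6809
Critical value for a one-sided test at α = 0.005: z_α = 2.576.
Power = P(Z > 2.576 − δ) = Φ(0.105) = 0.5419.

Power ≈ 0.542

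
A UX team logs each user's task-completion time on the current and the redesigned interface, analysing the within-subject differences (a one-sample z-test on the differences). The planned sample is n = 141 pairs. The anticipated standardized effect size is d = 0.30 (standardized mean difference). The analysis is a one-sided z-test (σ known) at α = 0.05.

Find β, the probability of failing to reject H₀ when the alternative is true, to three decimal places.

β ≈ 0.028

Noncentrality parameter: δ = d·√n = 0.30 × √141 = 3.5623
Critical value for a one-sided test at α = 0.05: z_α = 1.645.
Power = P(Z > 1.645 − δ) = Φ(1.917) = 0.9724.
Type II error: β = 1 − power = 1 − 0.9724 = 0.0276.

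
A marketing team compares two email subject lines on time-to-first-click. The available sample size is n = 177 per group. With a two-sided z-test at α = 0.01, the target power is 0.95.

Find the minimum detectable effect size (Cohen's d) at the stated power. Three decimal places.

d ≈ 0.449

Required noncentrality: δ = z_{0.005} + z_{0.05} = 2.576 + 1.645 = 4.221.
(The second rejection-region term Φ(−δ − z_{α/2}) is negligible and dropped.)
δ = d·√(n/2) ⇒ d = δ/√(n/2) = 4.221/√(177/2) = 0.4487.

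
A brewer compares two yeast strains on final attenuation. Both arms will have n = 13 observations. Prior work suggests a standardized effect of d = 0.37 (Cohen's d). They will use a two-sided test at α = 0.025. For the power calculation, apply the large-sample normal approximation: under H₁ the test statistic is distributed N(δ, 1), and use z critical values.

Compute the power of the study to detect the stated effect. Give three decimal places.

Noncentrality parameter: δ = d·√(n/2) = 0.37 × √(13/2) = 0.9433
Two-sided α = 0.025 → critical value z_{0.0125} = 2.241.
Power = Φ(δ − 2.241) + Φ(−δ − 2.241) = Φ(-1.298) + Φ(-3.185) = 0.0971 + 0.0007 = 0.0979.

Power ≈ 0.098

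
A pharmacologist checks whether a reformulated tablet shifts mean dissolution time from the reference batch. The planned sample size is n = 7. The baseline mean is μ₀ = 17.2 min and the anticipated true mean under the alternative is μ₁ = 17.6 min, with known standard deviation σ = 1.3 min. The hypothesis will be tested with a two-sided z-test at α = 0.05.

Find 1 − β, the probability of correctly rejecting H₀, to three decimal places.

Power ≈ 0.129

Standardized effect: d = |μ₁ − μ₀| / σ = |17.6 − 17.2| / 1.3 = 0.3077
Noncentrality parameter: δ = d·√n = 0.3077 × √7 = 0.8141
Two-sided α = 0.05 → critical value z_{0.025} = 1.960.
Power = Φ(δ − 1.960) + Φ(−δ − 1.960) = Φ(-1.146) + Φ(-2.774) = 0.1259 + 0.0028 = 0.1287.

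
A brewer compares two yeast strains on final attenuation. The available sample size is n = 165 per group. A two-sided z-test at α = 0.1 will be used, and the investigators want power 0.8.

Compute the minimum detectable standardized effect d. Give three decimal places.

d ≈ 0.274

Need Φ(δ − 1.645) = 0.8, so δ = 1.645 + 0.842 = 2.486.
(The second rejection-region term Φ(−δ − z_{α/2}) is negligible and dropped.)
δ = d·√(n/2) ⇒ d = δ/√(n/2) = 2.486/√(165/2) = 0.2738.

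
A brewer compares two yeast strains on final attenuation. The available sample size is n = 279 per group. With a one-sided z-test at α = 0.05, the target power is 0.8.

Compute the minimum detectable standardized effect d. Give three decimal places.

d ≈ 0.211

Required noncentrality: δ = z_{0.05} + z_{0.20} = 1.645 + 0.842 = 2.486.
δ = d·√(n/2) ⇒ d = δ/√(n/2) = 2.486/√(279/2) = 0.2105.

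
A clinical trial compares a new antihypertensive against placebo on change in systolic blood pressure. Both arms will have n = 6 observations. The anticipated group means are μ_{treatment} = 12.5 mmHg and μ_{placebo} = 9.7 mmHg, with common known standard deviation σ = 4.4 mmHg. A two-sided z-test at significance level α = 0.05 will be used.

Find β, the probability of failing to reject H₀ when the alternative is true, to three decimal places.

Standardized effect: d = |μ_{treatment} − μ_{placebo}| / σ = |12.5 − 9.7| / 4.4 = 0.6364
Noncentrality parameter: δ = d·√(n/2) = 0.6364 × √(6/2) = 1.1022
Critical value for a two-sided test at α = 0.05: z_{α/2} = 1.960.
Power = Φ(δ − 1.960) + Φ(−δ − 1.960) = Φ(-0.858) + Φ(-3.062) = 0.1955 + 0.0011 = 0.1966.
Type II error: β = 1 − power = 1 − 0.1966 = 0.8034.

β ≈ 0.803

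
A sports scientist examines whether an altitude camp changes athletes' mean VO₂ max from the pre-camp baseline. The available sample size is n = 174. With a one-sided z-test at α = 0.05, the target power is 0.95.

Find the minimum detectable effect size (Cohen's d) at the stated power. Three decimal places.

Required noncentrality: δ = z_{0.05} + z_{0.05} = 1.645 + 1.645 = 3.290.
δ = d·√n ⇒ d = δ/√n = 3.290/√174 = 0.2494.

d ≈ 0.249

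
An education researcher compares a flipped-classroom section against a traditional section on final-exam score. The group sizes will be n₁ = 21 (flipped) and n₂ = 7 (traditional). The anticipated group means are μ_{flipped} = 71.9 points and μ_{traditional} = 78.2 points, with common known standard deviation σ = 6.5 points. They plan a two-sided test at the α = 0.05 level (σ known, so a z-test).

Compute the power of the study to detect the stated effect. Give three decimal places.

Power ≈ 0.603

Standardized effect: d = |μ_{flipped} − μ_{traditional}| / σ = |71.9 − 78.2| / 6.5 = 0.9692
Noncentrality parameter: δ = d / √(1/n₁ + 1/n₂) = 0.9692 / √(1/21 + 1/7) = 2.2208
Critical value for a two-sided test at α = 0.05: z_{α/2} = 1.960.
Power = Φ(δ − 1.960) + Φ(−δ − 1.960) = Φ(0.261) + Φ(-4.181) = 0.6029 + 0.0000 = 0.6029.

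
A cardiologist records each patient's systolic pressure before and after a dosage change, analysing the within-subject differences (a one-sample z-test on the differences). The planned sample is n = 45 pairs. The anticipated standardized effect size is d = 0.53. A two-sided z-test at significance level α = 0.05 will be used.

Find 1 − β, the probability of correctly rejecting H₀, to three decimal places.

Power ≈ 0.945

Noncentrality parameter: δ = d·√n = 0.53 × √45 = 3.5553
Two-sided α = 0.05 → critical value z_{0.025} = 1.960.
Power = Φ(δ − 1.960) + Φ(−δ − 1.960) = Φ(1.595) + Φ(-5.515) = 0.9447 + 0.0000 = 0.9447.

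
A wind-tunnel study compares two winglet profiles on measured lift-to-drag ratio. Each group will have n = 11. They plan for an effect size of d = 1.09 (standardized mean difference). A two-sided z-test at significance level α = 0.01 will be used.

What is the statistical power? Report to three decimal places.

Noncentrality parameter: δ = d·√(n/2) = 1.09 × √(11/2) = 2.5563
Two-sided α = 0.01 → critical value z_{0.005} = 2.576.
Power = Φ(δ − 2.576) + Φ(−δ − 2.576) = Φ(-0.020) + Φ(-5.132) = 0.4922 + 0.0000 = 0.4922.

Power ≈ 0.492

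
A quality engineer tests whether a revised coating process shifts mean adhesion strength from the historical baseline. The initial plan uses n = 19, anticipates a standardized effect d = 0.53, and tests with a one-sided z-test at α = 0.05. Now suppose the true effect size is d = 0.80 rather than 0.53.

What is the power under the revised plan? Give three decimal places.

Power ≈ 0.967

With d = 0.80: δ = d·√n = 0.80 × √19 = 3.4871. Critical value z_{0.05} = 1.645.
Revised power = Φ(δ − 1.645) = Φ(1.842) = 0.9673.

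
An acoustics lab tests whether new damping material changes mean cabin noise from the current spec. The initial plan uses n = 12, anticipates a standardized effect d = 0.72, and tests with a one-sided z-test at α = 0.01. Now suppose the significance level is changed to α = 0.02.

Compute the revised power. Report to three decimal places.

Power ≈ 0.670

δ = d·√n = 0.72 × √12 = 2.4942 (unchanged). New critical value: z_{0.02} = 2.054.
Revised power = P(Z > 2.054 − δ) = Φ(0.440) = 0.6702.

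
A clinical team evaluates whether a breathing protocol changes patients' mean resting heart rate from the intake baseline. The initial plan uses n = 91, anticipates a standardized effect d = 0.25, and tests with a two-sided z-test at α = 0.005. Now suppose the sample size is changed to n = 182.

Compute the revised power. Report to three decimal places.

With n = 182: δ = d·√n = 0.25 × √182 = 3.3727. Critical value z_{0.0025} = 2.807.
Revised power = Φ(δ − 2.807) + Φ(−δ − 2.807) = Φ(0.566) + Φ(-6.180) = 0.7142 + 0.0000 = 0.7142.

Power ≈ 0.714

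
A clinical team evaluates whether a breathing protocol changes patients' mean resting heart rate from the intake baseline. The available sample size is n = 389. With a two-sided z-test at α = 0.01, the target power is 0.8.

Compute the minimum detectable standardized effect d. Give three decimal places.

Required noncentrality: δ = z_{0.005} + z_{0.20} = 2.576 + 0.842 = 3.417.
(Lower-tail contribution to power is negligible for δ > 0.)
δ = d·√n ⇒ d = δ/√n = 3.417/√389 = 0.1733.

d ≈ 0.173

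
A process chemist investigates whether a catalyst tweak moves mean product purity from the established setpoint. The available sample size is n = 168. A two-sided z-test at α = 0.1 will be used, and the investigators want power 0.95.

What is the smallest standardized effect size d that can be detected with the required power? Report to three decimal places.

d ≈ 0.254

Required noncentrality: δ = z_{0.05} + z_{0.05} = 1.645 + 1.645 = 3.290.
(The second rejection-region term Φ(−δ − z_{α/2}) is negligible and dropped.)
δ = d·√n ⇒ d = δ/√n = 3.290/√168 = 0.2538.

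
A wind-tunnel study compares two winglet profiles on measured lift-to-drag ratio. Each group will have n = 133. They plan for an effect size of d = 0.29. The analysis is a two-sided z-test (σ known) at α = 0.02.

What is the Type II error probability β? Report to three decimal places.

Noncentrality parameter: δ = d·√(n/2) = 0.29 × √(133/2) = 2.3649
Two-sided α = 0.02 → critical value z_{0.01} = 2.326.
Power = Φ(δ − 2.326) + Φ(−δ − 2.326) = Φ(0.039) + Φ(-4.691) = 0.5154 + 0.0000 = 0.5154.
Type II error: β = 1 − power = 1 − 0.5154 = 0.4846.

β ≈ 0.485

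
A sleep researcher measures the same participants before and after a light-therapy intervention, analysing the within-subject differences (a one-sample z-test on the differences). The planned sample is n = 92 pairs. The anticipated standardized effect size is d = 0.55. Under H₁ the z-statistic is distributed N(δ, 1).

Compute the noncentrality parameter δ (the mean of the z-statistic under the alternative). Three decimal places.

The noncentrality parameter scales effect size by the design's sample-size factor: δ = d·√n = 0.55 × √92 = 5.2754

δ ≈ 5.275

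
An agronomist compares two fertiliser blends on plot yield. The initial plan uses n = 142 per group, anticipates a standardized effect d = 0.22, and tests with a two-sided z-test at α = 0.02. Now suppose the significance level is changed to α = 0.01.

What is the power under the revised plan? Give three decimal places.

Power ≈ 0.235

δ = d·√(n/2) = 0.22 × √(142/2) = 1.8538 (unchanged). New critical value: z_{0.005} = 2.576.
Revised power = Φ(δ − 2.576) + Φ(−δ − 2.576) = Φ(-0.722) + Φ(-4.430) = 0.2351 + 0.0000 = 0.2351.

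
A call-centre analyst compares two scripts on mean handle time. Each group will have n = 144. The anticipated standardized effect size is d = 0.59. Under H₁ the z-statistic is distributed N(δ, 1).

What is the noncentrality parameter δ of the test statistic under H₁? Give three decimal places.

δ ≈ 5.006

δ = d·√(n/2) = 0.59 × √(144/2) = 5.0063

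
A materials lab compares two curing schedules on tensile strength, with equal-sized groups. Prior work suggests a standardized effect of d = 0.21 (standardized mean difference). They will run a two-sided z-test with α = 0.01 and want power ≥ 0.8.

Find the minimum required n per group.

Set Φ(δ − 2.576) = 0.8; then δ − 2.576 = Φ⁻¹(0.8) = 0.842, giving δ = 3.417.
(The Φ(−δ − z_{α/2}) term is vanishingly small for δ > 0 and is dropped in the standard sample-size formula.)
δ = d·√(n/2) ⇒ n = 2(δ/d)² = 2 × (3.417 / 0.21)² = 529.66.
Rounding up, n = 530 per group.

n = 530 per group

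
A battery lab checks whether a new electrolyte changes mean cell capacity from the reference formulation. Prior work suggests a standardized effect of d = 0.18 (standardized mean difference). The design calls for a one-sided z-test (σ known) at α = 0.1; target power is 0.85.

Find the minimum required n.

For power 0.85 need Φ(δ − z_{0.1}) = 0.85, so δ = z_{0.1} + z_{0.15} = 1.282 + 1.036 = 2.318.
δ = d·√n ⇒ n = (δ/d)² = (2.318 / 0.18)² = 165.84.
Rounding up, n = 166.

n = 166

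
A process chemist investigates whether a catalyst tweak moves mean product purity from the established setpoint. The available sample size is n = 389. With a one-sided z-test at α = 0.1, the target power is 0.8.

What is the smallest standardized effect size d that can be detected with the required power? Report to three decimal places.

d ≈ 0.108

Need Φ(δ − 1.282) = 0.8, so δ = 1.282 + 0.842 = 2.123.
δ = d·√n ⇒ d = δ/√n = 2.123/√389 = 0.1076.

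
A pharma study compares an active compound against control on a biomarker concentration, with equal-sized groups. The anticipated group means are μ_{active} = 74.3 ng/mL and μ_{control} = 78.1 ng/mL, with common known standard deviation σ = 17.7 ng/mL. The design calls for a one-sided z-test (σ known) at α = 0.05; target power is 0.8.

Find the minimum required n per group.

Standardized effect: d = |μ_{active} − μ_{control}| / σ = |74.3 − 78.1| / 17.7 = 0.2147
Set Φ(δ − 1.645) = 0.8; then δ − 1.645 = Φ⁻¹(0.8) = 0.842, giving δ = 2.486.
δ = d·√(n/2) ⇒ n = 2(δ/d)² = 2 × (2.486 / 0.2147)² = 268.27.
Rounding up, n = 269 per group.

n = 269 per group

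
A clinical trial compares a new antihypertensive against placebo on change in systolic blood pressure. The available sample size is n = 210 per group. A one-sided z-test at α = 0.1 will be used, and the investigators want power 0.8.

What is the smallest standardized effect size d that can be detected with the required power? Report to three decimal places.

d ≈ 0.207

Need Φ(δ − 1.282) = 0.8, so δ = 1.282 + 0.842 = 2.123.
δ = d·√(n/2) ⇒ d = δ/√(n/2) = 2.123/√(210/2) = 0.2072.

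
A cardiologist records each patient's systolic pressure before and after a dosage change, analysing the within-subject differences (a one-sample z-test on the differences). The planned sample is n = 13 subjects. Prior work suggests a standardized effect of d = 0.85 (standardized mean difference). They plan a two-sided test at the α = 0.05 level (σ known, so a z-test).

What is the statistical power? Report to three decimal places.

Noncentrality parameter: δ = d·√n = 0.85 × √13 = 3.0647
Two-sided α = 0.05 → critical value z_{0.025} = 1.960.
Power = Φ(δ − 1.960) + Φ(−δ − 1.960) = Φ(1.105) + Φ(-5.025) = 0.8654 + 0.0000 = 0.8654.

Power ≈ 0.865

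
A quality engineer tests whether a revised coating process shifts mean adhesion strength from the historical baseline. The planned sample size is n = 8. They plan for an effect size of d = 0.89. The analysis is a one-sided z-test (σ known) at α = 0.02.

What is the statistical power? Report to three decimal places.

Power ≈ 0.679

Noncentrality parameter: δ = d·√n = 0.89 × √8 = 2.5173
One-sided α = 0.02 → critical value z_{0.02} = 2.054.
Power = P(Z > 2.054 − δ) = Φ(0.464) = 0.6785.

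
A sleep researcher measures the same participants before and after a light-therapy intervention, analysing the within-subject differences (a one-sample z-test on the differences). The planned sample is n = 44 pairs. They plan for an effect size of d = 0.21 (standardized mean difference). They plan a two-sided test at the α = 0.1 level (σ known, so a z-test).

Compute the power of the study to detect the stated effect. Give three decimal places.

Power ≈ 0.402

Noncentrality parameter: δ = d·√n = 0.21 × √44 = 1.3930
Two-sided α = 0.1 → critical value z_{0.05} = 1.645.
Power = Φ(δ − 1.645) + Φ(−δ − 1.645) = Φ(-0.252) + Φ(-3.038) = 0.4006 + 0.0012 = 0.4018.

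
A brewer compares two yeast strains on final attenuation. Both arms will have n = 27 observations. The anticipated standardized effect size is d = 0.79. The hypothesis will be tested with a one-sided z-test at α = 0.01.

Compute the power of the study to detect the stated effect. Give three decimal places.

Noncentrality parameter: δ = d·√(n/2) = 0.79 × √(27/2) = 2.9026
Critical value for a one-sided test at α = 0.01: z_α = 2.326.
Power = P(Z > 2.326 − δ) = Φ(0.576) = 0.7178.

Power ≈ 0.718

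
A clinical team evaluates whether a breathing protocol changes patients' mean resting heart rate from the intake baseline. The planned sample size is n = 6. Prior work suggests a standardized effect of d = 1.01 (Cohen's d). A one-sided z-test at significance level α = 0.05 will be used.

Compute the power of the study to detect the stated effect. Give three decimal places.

Noncentrality parameter: λ = d·√n = 1.01 × √6 = 2.4740
Critical value for a one-sided test at α = 0.05: z_α = 1.645.
Power = P(Z > 1.645 − λ) = Φ(0.829) = 0.7965.

Power ≈ 0.796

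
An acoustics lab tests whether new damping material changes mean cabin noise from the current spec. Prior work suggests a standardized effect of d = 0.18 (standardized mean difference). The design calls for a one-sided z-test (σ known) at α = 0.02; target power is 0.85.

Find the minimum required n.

For power 0.85 need Φ(δ − z_{0.02}) = 0.85, so δ = z_{0.02} + z_{0.15} = 2.054 + 1.036 = 3.090.
δ = d·√n ⇒ n = (δ/d)² = (3.090 / 0.18)² = 294.73.
Rounding up, n = 295.

n = 295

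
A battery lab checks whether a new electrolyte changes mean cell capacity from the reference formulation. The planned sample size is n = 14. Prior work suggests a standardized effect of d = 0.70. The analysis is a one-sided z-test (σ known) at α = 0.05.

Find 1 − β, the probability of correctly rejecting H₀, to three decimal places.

Power ≈ 0.835

Noncentrality parameter: δ = d·√n = 0.70 × √14 = 2.6192
Critical value for a one-sided test at α = 0.05: z_α = 1.645.
Power = Φ(δ − 1.645) = Φ(0.974) = 0.8350.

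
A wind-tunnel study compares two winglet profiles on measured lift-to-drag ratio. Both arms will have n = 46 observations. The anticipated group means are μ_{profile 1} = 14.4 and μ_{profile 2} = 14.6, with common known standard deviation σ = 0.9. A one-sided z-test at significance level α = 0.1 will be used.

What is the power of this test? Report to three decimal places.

Power ≈ 0.415

Standardized effect: d = |μ_{profile 1} − μ_{profile 2}| / σ = |14.4 − 14.6| / 0.9 = 0.2222
Noncentrality parameter: δ = d·√(n/2) = 0.2222 × √(46/2) = 1.0657
Critical value for a one-sided test at α = 0.1: z_α = 1.282.
Power = P(Z > 1.282 − δ) = Φ(-0.216) = 0.4146.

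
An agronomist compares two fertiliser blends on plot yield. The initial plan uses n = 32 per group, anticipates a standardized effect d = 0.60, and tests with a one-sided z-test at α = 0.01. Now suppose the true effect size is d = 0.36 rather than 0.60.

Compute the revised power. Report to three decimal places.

With d = 0.36: δ = d·√(n/2) = 0.36 × √(32/2) = 1.4400. Critical value z_{0.01} = 2.326.
Revised power = P(Z > 2.326 − δ) = Φ(-0.886) = 0.1877.

Power ≈ 0.188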